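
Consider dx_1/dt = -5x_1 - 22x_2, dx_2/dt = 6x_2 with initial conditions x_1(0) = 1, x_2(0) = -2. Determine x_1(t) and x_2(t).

Coefficient matrix A = [[-5, -22], [0, 6]].
Characteristic polynomial det(A - λI) = λ^2 - λ - 30 = 0.
Eigenvalues λ = -5, 6.
For λ=-5: (A-λI) row 1 is [0, -22], so an eigenvector is (1, 0).
For λ=6: (A-λI) row 1 is [-11, -22], so an eigenvector is (-2, 1).
General solution: C_1e^(-5t)(1,0) + C_2e^(6t)(-2,1).
Applying x_1(0)=1, x_2(0)=-2 gives C_1=-3, C_2=-2.

x_1(t) = 4e^(6t) - 3e^(-5t), x_2(t) = -2e^(6t)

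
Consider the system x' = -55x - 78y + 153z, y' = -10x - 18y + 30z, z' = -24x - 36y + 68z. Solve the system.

Coefficient matrix A = [[-55, -78, 153], [-10, -18, 30], [-24, -36, 68]].
det(A - λI) = 0 gives eigenvalues λ = -4, 2, -3.
For λ=-4: eigenvector (3,0,1).
For λ=2: eigenvector (4,1,2).
For λ=-3: eigenvector (-3,2,0).
General solution: C_1e^(-4t)(3,0,1) + C_2e^(2t)(4,1,2) + C_3e^(-3t)(-3,2,0).

x(t) = 3C_1e^(-4t) + 4C_2e^(2t) - 3C_3e^(-3t), y(t) = C_2e^(2t) + 2C_3e^(-3t), z(t) = C_1e^(-4t) + 2C_2e^(2t)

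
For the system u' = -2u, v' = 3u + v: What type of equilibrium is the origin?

A = [[-2,0],[3,1]]; det(A-λI) = λ^2 + λ - 2.
λ = 1, -2: opposite signs.

saddle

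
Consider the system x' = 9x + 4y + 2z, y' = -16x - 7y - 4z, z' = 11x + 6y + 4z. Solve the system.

x(t) = c_1e^(3t) - 2c_3e^(2t), y(t) = -2c_1e^(3t) + c_2e^(t) + 4c_3e^(2t), z(t) = c_1e^(3t) - 2c_2e^(t) - c_3e^(2t)

Coefficient matrix A = [[9, 4, 2], [-16, -7, -4], [11, 6, 4]].
det(A - λI) = 0 gives eigenvalues λ = 3, 1, 2.
For λ=3: eigenvector (1,-2,1).
For λ=1: eigenvector (0,1,-2).
For λ=2: eigenvector (-2,4,-1).
General solution: c_1e^(3t)(1,-2,1) + c_2e^(t)(0,1,-2) + c_3e^(2t)(-2,4,-1).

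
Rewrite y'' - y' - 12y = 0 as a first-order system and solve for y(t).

y(t) = C_1e^(-3t) + C_2e^(4t)

Let x_1 = y, x_2 = y'. Then x_1' = x_2 and x_2' = 12x_1 + x_2.
A = [[0,1],[12,1]]; det(A-λI) = λ^2 - λ - 12.
Eigenvalues λ = -3, 4 with eigenvectors (1,-3), (1,4).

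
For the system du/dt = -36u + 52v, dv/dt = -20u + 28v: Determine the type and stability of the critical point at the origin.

A = [[-36,52],[-20,28]]; det(A-λI) = λ^2 + 8λ + 32.
λ = -4 ± 4i: negative real part.

stable spiral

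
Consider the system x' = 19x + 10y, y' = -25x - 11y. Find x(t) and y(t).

x(t) = K_1e^(4t)sin(5t) - K_1e^(4t)cos(5t) - K_2e^(4t)sin(5t) - K_2e^(4t)cos(5t), y(t) = -K_1e^(4t)sin(5t) + 2K_1e^(4t)cos(5t) + 2K_2e^(4t)sin(5t) + K_2e^(4t)cos(5t)

Coefficient matrix A = [[19, 10], [-25, -11]].
Characteristic polynomial det(A - λI) = λ^2 - 8λ + 41 = 0.
Eigenvalues λ = 4 ± 5i (complex conjugate pair).
For λ=4+5i: an eigenvector is (-1,2) - i(1,-1) = (-1 - i, 2 + i).
A real fundamental pair from Re and Im of e^((4+5i)t)v: X_1 = e^(4t)(cos(5t)·(-1,2) + sin(5t)·(1,-1)), X_2 = e^(4t)(sin(5t)·(-1,2) - cos(5t)·(1,-1)).
General solution: K_1X_1 + K_2X_2.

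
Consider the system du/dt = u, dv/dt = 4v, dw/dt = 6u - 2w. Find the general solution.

u(t) = c_1e^(t), v(t) = c_3e^(4t), w(t) = 2c_1e^(t) + c_2e^(-2t)

Coefficient matrix A = [[1, 0, 0], [0, 4, 0], [6, 0, -2]].
det(A - λI) = 0 gives eigenvalues λ = 1, -2, 4.
For λ=1: eigenvector (1,0,2).
For λ=-2: eigenvector (0,0,1).
For λ=4: eigenvector (0,1,0).
General solution: c_1e^(t)(1,0,2) + c_2e^(-2t)(0,0,1) + c_3e^(4t)(0,1,0).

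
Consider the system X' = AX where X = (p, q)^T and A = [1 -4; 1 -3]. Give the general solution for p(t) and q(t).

p(t) = 2C_1e^(-t) + 2C_2te^(-t) - 3C_2e^(-t), q(t) = C_1e^(-t) + C_2te^(-t) - 2C_2e^(-t)

Coefficient matrix A = [[1, -4], [1, -3]].
Characteristic polynomial det(A - λI) = λ^2 + 2λ + 1 = 0.
Single eigenvalue λ = -1 with algebraic multiplicity 2.
Eigenvector v = (2,1); generalized eigenvector w with (A-λI)w=v is (-3,-2).
General solution: e^(-t)[C_1·v + C_2·(t·v + w)].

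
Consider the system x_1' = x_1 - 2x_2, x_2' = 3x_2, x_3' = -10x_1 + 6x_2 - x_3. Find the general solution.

Coefficient matrix A = [[1, -2, 0], [0, 3, 0], [-10, 6, -1]].
det(A - λI) = 0 gives eigenvalues λ = 1, -1, 3.
For λ=1: eigenvector (1,0,-5).
For λ=-1: eigenvector (0,0,1).
For λ=3: eigenvector (-1,1,4).
General solution: c_1e^(t)(1,0,-5) + c_2e^(-t)(0,0,1) + c_3e^(3t)(-1,1,4).

x_1(t) = c_1e^(t) - c_3e^(3t), x_2(t) = c_3e^(3t), x_3(t) = -5c_1e^(t) + c_2e^(-t) + 4c_3e^(3t)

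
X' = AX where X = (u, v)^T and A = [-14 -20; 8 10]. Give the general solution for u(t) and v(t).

u(t) = -K_1e^(-2t)sin(4t) + 2K_1e^(-2t)cos(4t) + 2K_2e^(-2t)sin(4t) + K_2e^(-2t)cos(4t), v(t) = K_1e^(-2t)sin(4t) - K_1e^(-2t)cos(4t) - K_2e^(-2t)sin(4t) - K_2e^(-2t)cos(4t)

Coefficient matrix A = [[-14, -20], [8, 10]].
Characteristic polynomial det(A - λI) = λ^2 + 4λ + 20 = 0.
Eigenvalues λ = -2 ± 4i (complex conjugate pair).
For λ=-2+4i: an eigenvector is (2,-1) - i(-1,1) = (2 + i, -1 - i).
A real fundamental pair from Re and Im of e^((-2+4i)t)v: X_1 = e^(-2t)(cos(4t)·(2,-1) + sin(4t)·(-1,1)), X_2 = e^(-2t)(sin(4t)·(2,-1) - cos(4t)·(-1,1)).
General solution: K_1X_1 + K_2X_2.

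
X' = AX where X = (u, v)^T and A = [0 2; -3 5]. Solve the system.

u(t) = C_1e^(2t) - 2C_2e^(3t), v(t) = C_1e^(2t) - 3C_2e^(3t)

Coefficient matrix A = [[0, 2], [-3, 5]].
Characteristic polynomial det(A - λI) = λ^2 - 5λ + 6 = 0.
Eigenvalues λ = 2, 3.
For λ=2: (A-λI) row 1 is [-2, 2], so an eigenvector is (1, 1).
For λ=3: (A-λI) row 1 is [-3, 2], so an eigenvector is (-2, -3).
General solution: C_1e^(2t)(1,1) + C_2e^(3t)(-2,-3).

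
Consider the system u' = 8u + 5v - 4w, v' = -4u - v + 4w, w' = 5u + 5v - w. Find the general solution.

u(t) = -c_1e^(4t) - c_2e^(-t) - c_3e^(3t), v(t) = c_2e^(-t) + c_3e^(3t), w(t) = -c_1e^(4t) - c_2e^(-t)

Coefficient matrix A = [[8, 5, -4], [-4, -1, 4], [5, 5, -1]].
det(A - λI) = 0 gives eigenvalues λ = 4, -1, 3.
For λ=4: eigenvector (-1,0,-1).
For λ=-1: eigenvector (-1,1,-1).
For λ=3: eigenvector (-1,1,0).
General solution: c_1e^(4t)(-1,0,-1) + c_2e^(-t)(-1,1,-1) + c_3e^(3t)(-1,1,0).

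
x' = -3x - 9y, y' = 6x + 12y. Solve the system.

x(t) = -C_1e^(6t) - 3C_2e^(3t), y(t) = C_1e^(6t) + 2C_2e^(3t)

Coefficient matrix A = [[-3, -9], [6, 12]].
Characteristic polynomial det(A - λI) = λ^2 - 9λ + 18 = 0.
Eigenvalues λ = 6, 3.
For λ=6: (A-λI) row 1 is [-9, -9], so an eigenvector is (-1, 1).
For λ=3: (A-λI) row 1 is [-6, -9], so an eigenvector is (-3, 2).
General solution: C_1e^(6t)(-1,1) + C_2e^(3t)(-3,2).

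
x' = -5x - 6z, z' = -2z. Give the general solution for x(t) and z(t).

Coefficient matrix A = [[-5, -6], [0, -2]].
Characteristic polynomial det(A - λI) = λ^2 + 7λ + 10 = 0.
Eigenvalues λ = -2, -5.
For λ=-2: (A-λI) row 1 is [-3, -6], so an eigenvector is (-2, 1).
For λ=-5: (A-λI) row 1 is [0, -6], so an eigenvector is (-1, 0).
General solution: C_1e^(-2t)(-2,1) + C_2e^(-5t)(-1,0).

x(t) = -2C_1e^(-2t) - C_2e^(-5t), z(t) = C_1e^(-2t)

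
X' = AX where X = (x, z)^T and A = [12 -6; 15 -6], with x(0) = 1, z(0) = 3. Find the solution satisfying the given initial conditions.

x(t) = -3e^(3t)sin(3t) + e^(3t)cos(3t), z(t) = -4e^(3t)sin(3t) + 3e^(3t)cos(3t)

Coefficient matrix A = [[12, -6], [15, -6]].
Characteristic polynomial det(A - λI) = λ^2 - 6λ + 18 = 0.
Eigenvalues λ = 3 ± 3i (complex conjugate pair).
For λ=3+3i: an eigenvector is (-1,-1) - i(-1,-2) = (-1 + i, -1 + 2i).
A real fundamental pair from Re and Im of e^((3+3i)t)v: X_1 = e^(3t)(cos(3t)·(-1,-1) + sin(3t)·(-1,-2)), X_2 = e^(3t)(sin(3t)·(-1,-1) - cos(3t)·(-1,-2)).
General solution: C_1X_1 + C_2X_2.
Applying x(0)=1, z(0)=3 gives C_1=1, C_2=2.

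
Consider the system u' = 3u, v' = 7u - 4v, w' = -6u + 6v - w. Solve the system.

Coefficient matrix A = [[3, 0, 0], [7, -4, 0], [-6, 6, -1]].
det(A - λI) = 0 gives eigenvalues λ = 3, -1, -4.
For λ=3: eigenvector (1,1,0).
For λ=-1: eigenvector (0,0,1).
For λ=-4: eigenvector (0,1,-2).
General solution: c_1e^(3t)(1,1,0) + c_2e^(-t)(0,0,1) + c_3e^(-4t)(0,1,-2).

u(t) = c_1e^(3t), v(t) = c_1e^(3t) + c_3e^(-4t), w(t) = c_2e^(-t) - 2c_3e^(-4t)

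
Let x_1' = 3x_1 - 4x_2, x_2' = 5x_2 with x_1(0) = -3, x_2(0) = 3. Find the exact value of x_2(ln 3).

729

A = [[3,-4],[0,5]]; eigenvalues λ = 5, 3.
Eigenvectors: (2,-1) for λ=5, (1,0) for λ=3.
From the initial condition, c_1 = -3, c_2 = 3.
x_2(ln 3) = (-3)(3^5)(-1) + (3)(3^3)(0) = 729.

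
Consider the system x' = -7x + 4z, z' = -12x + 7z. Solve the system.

x(t) = -C_1e^(t) - 2C_2e^(-t), z(t) = -2C_1e^(t) - 3C_2e^(-t)

Coefficient matrix A = [[-7, 4], [-12, 7]].
Characteristic polynomial det(A - λI) = λ^2 - 1 = 0.
Eigenvalues λ = 1, -1.
For λ=1: (A-λI) row 1 is [-8, 4], so an eigenvector is (-1, -2).
For λ=-1: (A-λI) row 1 is [-6, 4], so an eigenvector is (-2, -3).
General solution: C_1e^(t)(-1,-2) + C_2e^(-t)(-2,-3).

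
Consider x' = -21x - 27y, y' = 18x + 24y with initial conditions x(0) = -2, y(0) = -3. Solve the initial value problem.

Coefficient matrix A = [[-21, -27], [18, 24]].
Characteristic polynomial det(A - λI) = λ^2 - 3λ - 18 = 0.
Eigenvalues λ = 6, -3.
For λ=6: (A-λI) row 1 is [-27, -27], so an eigenvector is (-1, 1).
For λ=-3: (A-λI) row 1 is [-18, -27], so an eigenvector is (-3, 2).
General solution: c_1e^(6t)(-1,1) + c_2e^(-3t)(-3,2).
Applying x(0)=-2, y(0)=-3 gives c_1=-13, c_2=5.

x(t) = 13e^(6t) - 15e^(-3t), y(t) = -13e^(6t) + 10e^(-3t)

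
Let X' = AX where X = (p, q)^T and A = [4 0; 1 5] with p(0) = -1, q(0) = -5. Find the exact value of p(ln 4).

-256

A = [[4,0],[1,5]]; eigenvalues λ = 4, 5.
Eigenvectors: (1,-1) for λ=4, (0,-1) for λ=5.
From the initial condition, c_1 = -1, c_2 = 6.
p(ln 4) = (-1)(4^4)(1) + (6)(4^5)(0) = -256.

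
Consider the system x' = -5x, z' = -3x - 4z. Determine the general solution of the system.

Coefficient matrix A = [[-5, 0], [-3, -4]].
Characteristic polynomial det(A - λI) = λ^2 + 9λ + 20 = 0.
Eigenvalues λ = -4, -5.
For λ=-4: (A-λI) row 1 is [-1, 0], so an eigenvector is (0, -1).
For λ=-5: (A-λI) row 2 is [-3, 1], so an eigenvector is (1, 3).
General solution: C_1e^(-4t)(0,-1) + C_2e^(-5t)(1,3).

x(t) = C_2e^(-5t), z(t) = -C_1e^(-4t) + 3C_2e^(-5t)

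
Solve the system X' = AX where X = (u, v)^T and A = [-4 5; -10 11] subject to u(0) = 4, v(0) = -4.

u(t) = -8e^(6t) + 12e^(t), v(t) = -16e^(6t) + 12e^(t)

Coefficient matrix A = [[-4, 5], [-10, 11]].
Characteristic polynomial det(A - λI) = λ^2 - 7λ + 6 = 0.
Eigenvalues λ = 6, 1.
For λ=6: (A-λI) row 1 is [-10, 5], so an eigenvector is (1, 2).
For λ=1: (A-λI) row 1 is [-5, 5], so an eigenvector is (1, 1).
General solution: c_1e^(6t)(1,2) + c_2e^(t)(1,1).
Applying u(0)=4, v(0)=-4 gives c_1=-8, c_2=12.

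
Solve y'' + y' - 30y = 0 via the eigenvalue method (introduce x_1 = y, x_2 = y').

Let x_1 = y, x_2 = y'. Then x_1' = x_2 and x_2' = 30x_1 - x_2.
A = [[0,1],[30,-1]]; det(A-λI) = λ^2 + λ - 30.
Eigenvalues λ = 5, -6 with eigenvectors (1,5), (1,-6).

y(t) = K_1e^(5t) + K_2e^(-6t)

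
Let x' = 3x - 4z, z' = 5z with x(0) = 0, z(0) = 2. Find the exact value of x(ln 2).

-96

A = [[3,-4],[0,5]]; eigenvalues λ = 5, 3.
Eigenvectors: (-2,1) for λ=5, (1,0) for λ=3.
From the initial condition, c_1 = 2, c_2 = 4.
x(ln 2) = (2)(2^5)(-2) + (4)(2^3)(1) = -96.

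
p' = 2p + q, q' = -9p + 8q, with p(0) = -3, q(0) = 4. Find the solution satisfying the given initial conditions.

Coefficient matrix A = [[2, 1], [-9, 8]].
Characteristic polynomial det(A - λI) = λ^2 - 10λ + 25 = 0.
Single eigenvalue λ = 5 with algebraic multiplicity 2.
Eigenvector v = (1,3); generalized eigenvector w with (A-λI)w=v is (-1,-2).
General solution: e^(5t)[C_1·v + C_2·(t·v + w)].
Applying p(0)=-3, q(0)=4 gives C_1=10, C_2=13.

p(t) = 13te^(5t) - 3e^(5t), q(t) = 39te^(5t) + 4e^(5t)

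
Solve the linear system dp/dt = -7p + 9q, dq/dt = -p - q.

Coefficient matrix A = [[-7, 9], [-1, -1]].
Characteristic polynomial det(A - λI) = λ^2 + 8λ + 16 = 0.
Single eigenvalue λ = -4 with algebraic multiplicity 2.
Eigenvector v = (-3,-1); generalized eigenvector w with (A-λI)w=v is (1,0).
General solution: e^(-4t)[C_1·v + C_2·(t·v + w)].

p(t) = -3C_1e^(-4t) - 3C_2te^(-4t) + C_2e^(-4t), q(t) = -C_1e^(-4t) - C_2te^(-4t)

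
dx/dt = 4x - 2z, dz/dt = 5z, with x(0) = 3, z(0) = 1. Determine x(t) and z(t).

Coefficient matrix A = [[4, -2], [0, 5]].
Characteristic polynomial det(A - λI) = λ^2 - 9λ + 20 = 0.
Eigenvalues λ = 5, 4.
For λ=5: (A-λI) row 1 is [-1, -2], so an eigenvector is (-2, 1).
For λ=4: (A-λI) row 1 is [0, -2], so an eigenvector is (-1, 0).
General solution: c_1e^(5t)(-2,1) + c_2e^(4t)(-1,0).
Applying x(0)=3, z(0)=1 gives c_1=1, c_2=-5.

x(t) = -2e^(5t) + 5e^(4t), z(t) = e^(5t)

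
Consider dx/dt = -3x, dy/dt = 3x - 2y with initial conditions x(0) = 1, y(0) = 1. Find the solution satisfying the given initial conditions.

Coefficient matrix A = [[-3, 0], [3, -2]].
Characteristic polynomial det(A - λI) = λ^2 + 5λ + 6 = 0.
Eigenvalues λ = -2, -3.
For λ=-2: (A-λI) row 1 is [-1, 0], so an eigenvector is (0, 1).
For λ=-3: (A-λI) row 2 is [3, 1], so an eigenvector is (-1, 3).
General solution: K_1e^(-2t)(0,1) + K_2e^(-3t)(-1,3).
Applying x(0)=1, y(0)=1 gives K_1=4, K_2=-1.

x(t) = e^(-3t), y(t) = 4e^(-2t) - 3e^(-3t)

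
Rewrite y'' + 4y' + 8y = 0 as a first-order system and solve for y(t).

Let x_1 = y, x_2 = y'. Then x_1' = x_2 and x_2' = -8x_1 - 4x_2.
A = [[0,1],[-8,-4]]; det(A-λI) = λ^2 + 4λ + 8.
Eigenvalues λ = -2 ± 2i.

y(t) = c_1e^(-2t)cos(2t) + c_2e^(-2t)sin(2t)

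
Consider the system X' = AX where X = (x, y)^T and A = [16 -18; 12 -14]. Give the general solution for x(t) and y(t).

x(t) = 3C_1e^(4t) - C_2e^(-2t), y(t) = 2C_1e^(4t) - C_2e^(-2t)

Coefficient matrix A = [[16, -18], [12, -14]].
Characteristic polynomial det(A - λI) = λ^2 - 2λ - 8 = 0.
Eigenvalues λ = 4, -2.
For λ=4: (A-λI) row 1 is [12, -18], so an eigenvector is (3, 2).
For λ=-2: (A-λI) row 1 is [18, -18], so an eigenvector is (-1, -1).
General solution: C_1e^(4t)(3,2) + C_2e^(-2t)(-1,-1).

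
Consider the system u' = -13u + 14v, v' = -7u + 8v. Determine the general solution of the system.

u(t) = -C_1e^(t) + 2C_2e^(-6t), v(t) = -C_1e^(t) + C_2e^(-6t)

Coefficient matrix A = [[-13, 14], [-7, 8]].
Characteristic polynomial det(A - λI) = λ^2 + 5λ - 6 = 0.
Eigenvalues λ = 1, -6.
For λ=1: (A-λI) row 1 is [-14, 14], so an eigenvector is (-1, -1).
For λ=-6: (A-λI) row 1 is [-7, 14], so an eigenvector is (2, 1).
General solution: C_1e^(t)(-1,-1) + C_2e^(-6t)(2,1).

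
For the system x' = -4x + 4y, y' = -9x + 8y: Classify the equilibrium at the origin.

unstable improper node

A = [[-4,4],[-9,8]]; det(A-λI) = λ^2 - 4λ + 4.
repeated λ = 2 with a single eigenvector.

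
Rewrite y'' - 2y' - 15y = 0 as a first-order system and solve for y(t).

Let x_1 = y, x_2 = y'. Then x_1' = x_2 and x_2' = 15x_1 + 2x_2.
A = [[0,1],[15,2]]; det(A-λI) = λ^2 - 2λ - 15.
Eigenvalues λ = 5, -3 with eigenvectors (1,5), (1,-3).

y(t) = K_1e^(5t) + K_2e^(-3t)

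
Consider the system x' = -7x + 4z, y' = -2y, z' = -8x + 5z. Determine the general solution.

x(t) = -K_1e^(t) + K_3e^(-3t), y(t) = K_2e^(-2t), z(t) = -2K_1e^(t) + K_3e^(-3t)

Coefficient matrix A = [[-7, 0, 4], [0, -2, 0], [-8, 0, 5]].
det(A - λI) = 0 gives eigenvalues λ = 1, -2, -3.
For λ=1: eigenvector (-1,0,-2).
For λ=-2: eigenvector (0,1,0).
For λ=-3: eigenvector (1,0,1).
General solution: K_1e^(t)(-1,0,-2) + K_2e^(-2t)(0,1,0) + K_3e^(-3t)(1,0,1).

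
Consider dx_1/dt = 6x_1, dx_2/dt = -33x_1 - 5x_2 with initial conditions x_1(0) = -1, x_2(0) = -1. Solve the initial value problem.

x_1(t) = -e^(6t), x_2(t) = 3e^(6t) - 4e^(-5t)

Coefficient matrix A = [[6, 0], [-33, -5]].
Characteristic polynomial det(A - λI) = λ^2 - λ - 30 = 0.
Eigenvalues λ = -5, 6.
For λ=-5: (A-λI) row 1 is [11, 0], so an eigenvector is (0, 1).
For λ=6: (A-λI) row 2 is [-33, -11], so an eigenvector is (-1, 3).
General solution: c_1e^(-5t)(0,1) + c_2e^(6t)(-1,3).
Applying x_1(0)=-1, x_2(0)=-1 gives c_1=-4, c_2=1.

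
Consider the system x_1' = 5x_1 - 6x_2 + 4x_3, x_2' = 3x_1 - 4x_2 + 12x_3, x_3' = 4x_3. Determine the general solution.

Coefficient matrix A = [[5, -6, 4], [3, -4, 12], [0, 0, 4]].
det(A - λI) = 0 gives eigenvalues λ = -1, 2, 4.
For λ=-1: eigenvector (1,1,0).
For λ=2: eigenvector (2,1,0).
For λ=4: eigenvector (-4,0,1).
General solution: C_1e^(-t)(1,1,0) + C_2e^(2t)(2,1,0) + C_3e^(4t)(-4,0,1).

x_1(t) = C_1e^(-t) + 2C_2e^(2t) - 4C_3e^(4t), x_2(t) = C_1e^(-t) + C_2e^(2t), x_3(t) = C_3e^(4t)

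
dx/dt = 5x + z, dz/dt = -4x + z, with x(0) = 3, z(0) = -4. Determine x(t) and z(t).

Coefficient matrix A = [[5, 1], [-4, 1]].
Characteristic polynomial det(A - λI) = λ^2 - 6λ + 9 = 0.
Single eigenvalue λ = 3 with algebraic multiplicity 2.
Eigenvector v = (-1,2); generalized eigenvector w with (A-λI)w=v is (0,-1).
General solution: e^(3t)[c_1·v + c_2·(t·v + w)].
Applying x(0)=3, z(0)=-4 gives c_1=-3, c_2=-2.

x(t) = 2te^(3t) + 3e^(3t), z(t) = -4te^(3t) - 4e^(3t)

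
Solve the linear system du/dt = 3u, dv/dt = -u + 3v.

Coefficient matrix A = [[3, 0], [-1, 3]].
Characteristic polynomial det(A - λI) = λ^2 - 6λ + 9 = 0.
Single eigenvalue λ = 3 with algebraic multiplicity 2.
Eigenvector v = (0,1); generalized eigenvector w with (A-λI)w=v is (-1,-3).
General solution: e^(3t)[K_1·v + K_2·(t·v + w)].

u(t) = -K_2e^(3t), v(t) = K_1e^(3t) + K_2te^(3t) - 3K_2e^(3t)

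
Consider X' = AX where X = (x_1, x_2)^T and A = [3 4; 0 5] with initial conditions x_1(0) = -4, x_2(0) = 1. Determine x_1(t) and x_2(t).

Coefficient matrix A = [[3, 4], [0, 5]].
Characteristic polynomial det(A - λI) = λ^2 - 8λ + 15 = 0.
Eigenvalues λ = 3, 5.
For λ=3: (A-λI) row 1 is [0, 4], so an eigenvector is (-1, 0).
For λ=5: (A-λI) row 1 is [-2, 4], so an eigenvector is (2, 1).
General solution: C_1e^(3t)(-1,0) + C_2e^(5t)(2,1).
Applying x_1(0)=-4, x_2(0)=1 gives C_1=6, C_2=1.

x_1(t) = 2e^(5t) - 6e^(3t), x_2(t) = e^(5t)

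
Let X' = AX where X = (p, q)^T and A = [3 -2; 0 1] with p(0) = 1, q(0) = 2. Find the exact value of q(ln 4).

8

A = [[3,-2],[0,1]]; eigenvalues λ = 3, 1.
Eigenvectors: (1,0) for λ=3, (-1,-1) for λ=1.
From the initial condition, c_1 = -1, c_2 = -2.
q(ln 4) = (-1)(4^3)(0) + (-2)(4^1)(-1) = 8.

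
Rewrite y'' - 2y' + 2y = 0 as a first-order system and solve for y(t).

Let x_1 = y, x_2 = y'. Then x_1' = x_2 and x_2' = -2x_1 + 2x_2.
A = [[0,1],[-2,2]]; det(A-λI) = λ^2 - 2λ + 2.
Eigenvalues λ = 1 ± i.

y(t) = C_1e^(t)cos(t) + C_2e^(t)sin(t)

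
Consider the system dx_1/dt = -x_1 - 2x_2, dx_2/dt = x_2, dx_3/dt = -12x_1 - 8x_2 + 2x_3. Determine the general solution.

Coefficient matrix A = [[-1, -2, 0], [0, 1, 0], [-12, -8, 2]].
det(A - λI) = 0 gives eigenvalues λ = -1, 2, 1.
For λ=-1: eigenvector (1,0,4).
For λ=2: eigenvector (0,0,1).
For λ=1: eigenvector (-1,1,-4).
General solution: c_1e^(-t)(1,0,4) + c_2e^(2t)(0,0,1) + c_3e^(t)(-1,1,-4).

x_1(t) = c_1e^(-t) - c_3e^(t), x_2(t) = c_3e^(t), x_3(t) = 4c_1e^(-t) + c_2e^(2t) - 4c_3e^(t)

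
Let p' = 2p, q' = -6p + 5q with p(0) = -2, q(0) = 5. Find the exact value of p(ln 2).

-8

A = [[2,0],[-6,5]]; eigenvalues λ = 2, 5.
Eigenvectors: (1,2) for λ=2, (0,-1) for λ=5.
From the initial condition, c_1 = -2, c_2 = -9.
p(ln 2) = (-2)(2^2)(1) + (-9)(2^5)(0) = -8.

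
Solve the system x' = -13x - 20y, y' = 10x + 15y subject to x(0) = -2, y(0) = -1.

Coefficient matrix A = [[-13, -20], [10, 15]].
Characteristic polynomial det(A - λI) = λ^2 - 2λ + 5 = 0.
Eigenvalues λ = 1 ± 2i (complex conjugate pair).
For λ=1+2i: an eigenvector is (-3,2) - i(1,-1) = (-3 - i, 2 + i).
A real fundamental pair from Re and Im of e^((1+2i)t)v: X_1 = e^(t)(cos(2t)·(-3,2) + sin(2t)·(1,-1)), X_2 = e^(t)(sin(2t)·(-3,2) - cos(2t)·(1,-1)).
General solution: K_1X_1 + K_2X_2.
Applying x(0)=-2, y(0)=-1 gives K_1=3, K_2=-7.

x(t) = 24e^(t)sin(2t) - 2e^(t)cos(2t), y(t) = -17e^(t)sin(2t) - e^(t)cos(2t)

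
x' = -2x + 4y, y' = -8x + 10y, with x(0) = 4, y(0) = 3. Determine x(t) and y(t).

x(t) = -e^(6t) + 5e^(2t), y(t) = -2e^(6t) + 5e^(2t)

Coefficient matrix A = [[-2, 4], [-8, 10]].
Characteristic polynomial det(A - λI) = λ^2 - 8λ + 12 = 0.
Eigenvalues λ = 6, 2.
For λ=6: (A-λI) row 1 is [-8, 4], so an eigenvector is (-1, -2).
For λ=2: (A-λI) row 1 is [-4, 4], so an eigenvector is (-1, -1).
General solution: K_1e^(6t)(-1,-2) + K_2e^(2t)(-1,-1).
Applying x(0)=4, y(0)=3 gives K_1=1, K_2=-5.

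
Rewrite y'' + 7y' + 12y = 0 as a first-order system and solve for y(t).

y(t) = C_1e^(-4t) + C_2e^(-3t)

Let x_1 = y, x_2 = y'. Then x_1' = x_2 and x_2' = -12x_1 - 7x_2.
A = [[0,1],[-12,-7]]; det(A-λI) = λ^2 + 7λ + 12.
Eigenvalues λ = -4, -3 with eigenvectors (1,-4), (1,-3).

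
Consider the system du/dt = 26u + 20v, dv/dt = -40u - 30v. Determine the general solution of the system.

Coefficient matrix A = [[26, 20], [-40, -30]].
Characteristic polynomial det(A - λI) = λ^2 + 4λ + 20 = 0.
Eigenvalues λ = -2 ± 4i (complex conjugate pair).
For λ=-2+4i: an eigenvector is (2,-3) - i(-1,1) = (2 + i, -3 - i).
A real fundamental pair from Re and Im of e^((-2+4i)t)v: X_1 = e^(-2t)(cos(4t)·(2,-3) + sin(4t)·(-1,1)), X_2 = e^(-2t)(sin(4t)·(2,-3) - cos(4t)·(-1,1)).
General solution: c_1X_1 + c_2X_2.

u(t) = -c_1e^(-2t)sin(4t) + 2c_1e^(-2t)cos(4t) + 2c_2e^(-2t)sin(4t) + c_2e^(-2t)cos(4t), v(t) = c_1e^(-2t)sin(4t) - 3c_1e^(-2t)cos(4t) - 3c_2e^(-2t)sin(4t) - c_2e^(-2t)cos(4t)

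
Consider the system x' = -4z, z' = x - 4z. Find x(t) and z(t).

Coefficient matrix A = [[0, -4], [1, -4]].
Characteristic polynomial det(A - λI) = λ^2 + 4λ + 4 = 0.
Single eigenvalue λ = -2 with algebraic multiplicity 2.
Eigenvector v = (-2,-1); generalized eigenvector w with (A-λI)w=v is (-1,0).
General solution: e^(-2t)[c_1·v + c_2·(t·v + w)].

x(t) = -2c_1e^(-2t) - 2c_2te^(-2t) - c_2e^(-2t), z(t) = -c_1e^(-2t) - c_2te^(-2t)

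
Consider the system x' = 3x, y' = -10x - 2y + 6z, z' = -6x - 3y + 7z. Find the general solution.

Coefficient matrix A = [[3, 0, 0], [-10, -2, 6], [-6, -3, 7]].
det(A - λI) = 0 gives eigenvalues λ = 3, 4, 1.
For λ=3: eigenvector (1,-2,0).
For λ=4: eigenvector (0,1,1).
For λ=1: eigenvector (0,-2,-1).
General solution: K_1e^(3t)(1,-2,0) + K_2e^(4t)(0,1,1) + K_3e^(t)(0,-2,-1).

x(t) = K_1e^(3t), y(t) = -2K_1e^(3t) + K_2e^(4t) - 2K_3e^(t), z(t) = K_2e^(4t) - K_3e^(t)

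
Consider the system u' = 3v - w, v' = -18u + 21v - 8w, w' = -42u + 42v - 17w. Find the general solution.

Coefficient matrix A = [[0, 3, -1], [-18, 21, -8], [-42, 42, -17]].
det(A - λI) = 0 gives eigenvalues λ = -3, 4, 3.
For λ=-3: eigenvector (0,1,3).
For λ=4: eigenvector (1,2,2).
For λ=3: eigenvector (1,1,0).
General solution: K_1e^(-3t)(0,1,3) + K_2e^(4t)(1,2,2) + K_3e^(3t)(1,1,0).

u(t) = K_2e^(4t) + K_3e^(3t), v(t) = K_1e^(-3t) + 2K_2e^(4t) + K_3e^(3t), w(t) = 3K_1e^(-3t) + 2K_2e^(4t)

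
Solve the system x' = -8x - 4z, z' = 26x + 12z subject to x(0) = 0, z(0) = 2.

Coefficient matrix A = [[-8, -4], [26, 12]].
Characteristic polynomial det(A - λI) = λ^2 - 4λ + 8 = 0.
Eigenvalues λ = 2 ± 2i (complex conjugate pair).
For λ=2+2i: an eigenvector is (1,-3) - i(1,-2) = (1 - i, -3 + 2i).
A real fundamental pair from Re and Im of e^((2+2i)t)v: X_1 = e^(2t)(cos(2t)·(1,-3) + sin(2t)·(1,-2)), X_2 = e^(2t)(sin(2t)·(1,-3) - cos(2t)·(1,-2)).
General solution: K_1X_1 + K_2X_2.
Applying x(0)=0, z(0)=2 gives K_1=-2, K_2=-2.

x(t) = -4e^(2t)sin(2t), z(t) = 10e^(2t)sin(2t) + 2e^(2t)cos(2t)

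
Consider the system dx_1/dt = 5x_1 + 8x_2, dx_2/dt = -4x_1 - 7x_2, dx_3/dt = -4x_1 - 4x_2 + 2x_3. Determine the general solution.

x_1(t) = -c_1e^(-3t) + 2c_2e^(t), x_2(t) = c_1e^(-3t) - c_2e^(t), x_3(t) = 4c_2e^(t) + c_3e^(2t)

Coefficient matrix A = [[5, 8, 0], [-4, -7, 0], [-4, -4, 2]].
det(A - λI) = 0 gives eigenvalues λ = -3, 1, 2.
For λ=-3: eigenvector (-1,1,0).
For λ=1: eigenvector (2,-1,4).
For λ=2: eigenvector (0,0,1).
General solution: c_1e^(-3t)(-1,1,0) + c_2e^(t)(2,-1,4) + c_3e^(2t)(0,0,1).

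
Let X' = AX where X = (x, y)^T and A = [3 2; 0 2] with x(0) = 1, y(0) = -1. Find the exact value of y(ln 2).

-4

A = [[3,2],[0,2]]; eigenvalues λ = 3, 2.
Eigenvectors: (1,0) for λ=3, (-2,1) for λ=2.
From the initial condition, c_1 = -1, c_2 = -1.
y(ln 2) = (-1)(2^3)(0) + (-1)(2^2)(1) = -4.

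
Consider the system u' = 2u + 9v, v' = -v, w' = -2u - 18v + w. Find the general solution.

Coefficient matrix A = [[2, 9, 0], [0, -1, 0], [-2, -18, 1]].
det(A - λI) = 0 gives eigenvalues λ = -1, 2, 1.
For λ=-1: eigenvector (-3,1,6).
For λ=2: eigenvector (1,0,-2).
For λ=1: eigenvector (0,0,1).
General solution: C_1e^(-t)(-3,1,6) + C_2e^(2t)(1,0,-2) + C_3e^(t)(0,0,1).

u(t) = -3C_1e^(-t) + C_2e^(2t), v(t) = C_1e^(-t), w(t) = 6C_1e^(-t) - 2C_2e^(2t) + C_3e^(t)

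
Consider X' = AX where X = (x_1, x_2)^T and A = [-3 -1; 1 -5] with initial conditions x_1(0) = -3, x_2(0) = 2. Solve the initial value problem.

Coefficient matrix A = [[-3, -1], [1, -5]].
Characteristic polynomial det(A - λI) = λ^2 + 8λ + 16 = 0.
Single eigenvalue λ = -4 with algebraic multiplicity 2.
Eigenvector v = (1,1); generalized eigenvector w with (A-λI)w=v is (-2,-3).
General solution: e^(-4t)[C_1·v + C_2·(t·v + w)].
Applying x_1(0)=-3, x_2(0)=2 gives C_1=-13, C_2=-5.

x_1(t) = -5te^(-4t) - 3e^(-4t), x_2(t) = -5te^(-4t) + 2e^(-4t)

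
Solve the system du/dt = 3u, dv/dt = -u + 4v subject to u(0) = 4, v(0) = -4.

u(t) = 4e^(3t), v(t) = -8e^(4t) + 4e^(3t)

Coefficient matrix A = [[3, 0], [-1, 4]].
Characteristic polynomial det(A - λI) = λ^2 - 7λ + 12 = 0.
Eigenvalues λ = 4, 3.
For λ=4: (A-λI) row 1 is [-1, 0], so an eigenvector is (0, -1).
For λ=3: (A-λI) row 2 is [-1, 1], so an eigenvector is (1, 1).
General solution: C_1e^(4t)(0,-1) + C_2e^(3t)(1,1).
Applying u(0)=4, v(0)=-4 gives C_1=8, C_2=4.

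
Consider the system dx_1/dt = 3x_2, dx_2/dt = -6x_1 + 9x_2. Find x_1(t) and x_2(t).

x_1(t) = -K_1e^(3t) + K_2e^(6t), x_2(t) = -K_1e^(3t) + 2K_2e^(6t)

Coefficient matrix A = [[0, 3], [-6, 9]].
Characteristic polynomial det(A - λI) = λ^2 - 9λ + 18 = 0.
Eigenvalues λ = 3, 6.
For λ=3: (A-λI) row 1 is [-3, 3], so an eigenvector is (-1, -1).
For λ=6: (A-λI) row 1 is [-6, 3], so an eigenvector is (1, 2).
General solution: K_1e^(3t)(-1,-1) + K_2e^(6t)(1,2).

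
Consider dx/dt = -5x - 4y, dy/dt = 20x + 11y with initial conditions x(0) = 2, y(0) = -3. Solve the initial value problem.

Coefficient matrix A = [[-5, -4], [20, 11]].
Characteristic polynomial det(A - λI) = λ^2 - 6λ + 25 = 0.
Eigenvalues λ = 3 ± 4i (complex conjugate pair).
For λ=3+4i: an eigenvector is (0,-1) - i(1,-2) = (0 - i, -1 + 2i).
A real fundamental pair from Re and Im of e^((3+4i)t)v: X_1 = e^(3t)(cos(4t)·(0,-1) + sin(4t)·(1,-2)), X_2 = e^(3t)(sin(4t)·(0,-1) - cos(4t)·(1,-2)).
General solution: C_1X_1 + C_2X_2.
Applying x(0)=2, y(0)=-3 gives C_1=-1, C_2=-2.

x(t) = -e^(3t)sin(4t) + 2e^(3t)cos(4t), y(t) = 4e^(3t)sin(4t) - 3e^(3t)cos(4t)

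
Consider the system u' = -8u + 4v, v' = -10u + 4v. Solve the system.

Coefficient matrix A = [[-8, 4], [-10, 4]].
Characteristic polynomial det(A - λI) = λ^2 + 4λ + 8 = 0.
Eigenvalues λ = -2 ± 2i (complex conjugate pair).
For λ=-2+2i: an eigenvector is (1,2) - i(1,1) = (1 - i, 2 - i).
A real fundamental pair from Re and Im of e^((-2+2i)t)v: X_1 = e^(-2t)(cos(2t)·(1,2) + sin(2t)·(1,1)), X_2 = e^(-2t)(sin(2t)·(1,2) - cos(2t)·(1,1)).
General solution: c_1X_1 + c_2X_2.

u(t) = c_1e^(-2t)sin(2t) + c_1e^(-2t)cos(2t) + c_2e^(-2t)sin(2t) - c_2e^(-2t)cos(2t), v(t) = c_1e^(-2t)sin(2t) + 2c_1e^(-2t)cos(2t) + 2c_2e^(-2t)sin(2t) - c_2e^(-2t)cos(2t)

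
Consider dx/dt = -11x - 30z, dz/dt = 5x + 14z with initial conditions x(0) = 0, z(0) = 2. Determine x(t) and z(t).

x(t) = -12e^(4t) + 12e^(-t), z(t) = 6e^(4t) - 4e^(-t)

Coefficient matrix A = [[-11, -30], [5, 14]].
Characteristic polynomial det(A - λI) = λ^2 - 3λ - 4 = 0.
Eigenvalues λ = -1, 4.
For λ=-1: (A-λI) row 1 is [-10, -30], so an eigenvector is (3, -1).
For λ=4: (A-λI) row 1 is [-15, -30], so an eigenvector is (-2, 1).
General solution: K_1e^(-t)(3,-1) + K_2e^(4t)(-2,1).
Applying x(0)=0, z(0)=2 gives K_1=4, K_2=6.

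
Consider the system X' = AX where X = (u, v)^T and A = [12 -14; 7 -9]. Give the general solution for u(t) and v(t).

u(t) = -c_1e^(-2t) + 2c_2e^(5t), v(t) = -c_1e^(-2t) + c_2e^(5t)

Coefficient matrix A = [[12, -14], [7, -9]].
Characteristic polynomial det(A - λI) = λ^2 - 3λ - 10 = 0.
Eigenvalues λ = -2, 5.
For λ=-2: (A-λI) row 1 is [14, -14], so an eigenvector is (-1, -1).
For λ=5: (A-λI) row 1 is [7, -14], so an eigenvector is (2, 1).
General solution: c_1e^(-2t)(-1,-1) + c_2e^(5t)(2,1).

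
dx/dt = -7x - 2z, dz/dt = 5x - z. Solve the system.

Coefficient matrix A = [[-7, -2], [5, -1]].
Characteristic polynomial det(A - λI) = λ^2 + 8λ + 17 = 0.
Eigenvalues λ = -4 ± i (complex conjugate pair).
For λ=-4+i: an eigenvector is (1,-1) - i(-1,2) = (1 + i, -1 - 2i).
A real fundamental pair from Re and Im of e^((-4+i)t)v: X_1 = e^(-4t)(cos(t)·(1,-1) + sin(t)·(-1,2)), X_2 = e^(-4t)(sin(t)·(1,-1) - cos(t)·(-1,2)).
General solution: C_1X_1 + C_2X_2.

x(t) = -C_1e^(-4t)sin(t) + C_1e^(-4t)cos(t) + C_2e^(-4t)sin(t) + C_2e^(-4t)cos(t), z(t) = 2C_1e^(-4t)sin(t) - C_1e^(-4t)cos(t) - C_2e^(-4t)sin(t) - 2C_2e^(-4t)cos(t)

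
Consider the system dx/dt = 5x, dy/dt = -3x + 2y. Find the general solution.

Coefficient matrix A = [[5, 0], [-3, 2]].
Characteristic polynomial det(A - λI) = λ^2 - 7λ + 10 = 0.
Eigenvalues λ = 2, 5.
For λ=2: (A-λI) row 1 is [3, 0], so an eigenvector is (0, 1).
For λ=5: (A-λI) row 2 is [-3, -3], so an eigenvector is (-1, 1).
General solution: C_1e^(2t)(0,1) + C_2e^(5t)(-1,1).

x(t) = -C_2e^(5t), y(t) = C_1e^(2t) + C_2e^(5t)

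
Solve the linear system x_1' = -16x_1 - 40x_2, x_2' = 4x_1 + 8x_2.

x_1(t) = 3K_1e^(-4t)sin(4t) - K_1e^(-4t)cos(4t) - K_2e^(-4t)sin(4t) - 3K_2e^(-4t)cos(4t), x_2(t) = -K_1e^(-4t)sin(4t) + K_2e^(-4t)cos(4t)

Coefficient matrix A = [[-16, -40], [4, 8]].
Characteristic polynomial det(A - λI) = λ^2 + 8λ + 32 = 0.
Eigenvalues λ = -4 ± 4i (complex conjugate pair).
For λ=-4+4i: an eigenvector is (-1,0) - i(3,-1) = (-1 - 3i, 0 + i).
A real fundamental pair from Re and Im of e^((-4+4i)t)v: X_1 = e^(-4t)(cos(4t)·(-1,0) + sin(4t)·(3,-1)), X_2 = e^(-4t)(sin(4t)·(-1,0) - cos(4t)·(3,-1)).
General solution: K_1X_1 + K_2X_2.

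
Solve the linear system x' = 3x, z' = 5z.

x(t) = C_2e^(3t), z(t) = -C_1e^(5t)

Coefficient matrix A = [[3, 0], [0, 5]].
Characteristic polynomial det(A - λI) = λ^2 - 8λ + 15 = 0.
Eigenvalues λ = 5, 3.
For λ=5: (A-λI) row 1 is [-2, 0], so an eigenvector is (0, -1).
For λ=3: (A-λI) row 2 is [0, 2], so an eigenvector is (1, 0).
General solution: C_1e^(5t)(0,-1) + C_2e^(3t)(1,0).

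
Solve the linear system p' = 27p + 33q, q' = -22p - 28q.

Coefficient matrix A = [[27, 33], [-22, -28]].
Characteristic polynomial det(A - λI) = λ^2 + λ - 30 = 0.
Eigenvalues λ = -6, 5.
For λ=-6: (A-λI) row 1 is [33, 33], so an eigenvector is (-1, 1).
For λ=5: (A-λI) row 1 is [22, 33], so an eigenvector is (3, -2).
General solution: C_1e^(-6t)(-1,1) + C_2e^(5t)(3,-2).

p(t) = -C_1e^(-6t) + 3C_2e^(5t), q(t) = C_1e^(-6t) - 2C_2e^(5t)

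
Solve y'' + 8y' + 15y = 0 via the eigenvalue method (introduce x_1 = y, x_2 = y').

Let x_1 = y, x_2 = y'. Then x_1' = x_2 and x_2' = -15x_1 - 8x_2.
A = [[0,1],[-15,-8]]; det(A-λI) = λ^2 + 8λ + 15.
Eigenvalues λ = -3, -5 with eigenvectors (1,-3), (1,-5).

y(t) = K_1e^(-3t) + K_2e^(-5t)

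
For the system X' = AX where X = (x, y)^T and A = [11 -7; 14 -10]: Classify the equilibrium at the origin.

saddle

A = [[11,-7],[14,-10]]; det(A-λI) = λ^2 - λ - 12.
λ = 4, -3: opposite signs.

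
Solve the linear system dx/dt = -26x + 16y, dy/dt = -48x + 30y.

Coefficient matrix A = [[-26, 16], [-48, 30]].
Characteristic polynomial det(A - λI) = λ^2 - 4λ - 12 = 0.
Eigenvalues λ = -2, 6.
For λ=-2: (A-λI) row 1 is [-24, 16], so an eigenvector is (2, 3).
For λ=6: (A-λI) row 1 is [-32, 16], so an eigenvector is (1, 2).
General solution: K_1e^(-2t)(2,3) + K_2e^(6t)(1,2).

x(t) = 2K_1e^(-2t) + K_2e^(6t), y(t) = 3K_1e^(-2t) + 2K_2e^(6t)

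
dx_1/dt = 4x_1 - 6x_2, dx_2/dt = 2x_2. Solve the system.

Coefficient matrix A = [[4, -6], [0, 2]].
Characteristic polynomial det(A - λI) = λ^2 - 6λ + 8 = 0.
Eigenvalues λ = 2, 4.
For λ=2: (A-λI) row 1 is [2, -6], so an eigenvector is (-3, -1).
For λ=4: (A-λI) row 1 is [0, -6], so an eigenvector is (-1, 0).
General solution: C_1e^(2t)(-3,-1) + C_2e^(4t)(-1,0).

x_1(t) = -3C_1e^(2t) - C_2e^(4t), x_2(t) = -C_1e^(2t)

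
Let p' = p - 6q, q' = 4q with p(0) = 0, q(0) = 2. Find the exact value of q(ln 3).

162

A = [[1,-6],[0,4]]; eigenvalues λ = 4, 1.
Eigenvectors: (-2,1) for λ=4, (1,0) for λ=1.
From the initial condition, c_1 = 2, c_2 = 4.
q(ln 3) = (2)(3^4)(1) + (4)(3^1)(0) = 162.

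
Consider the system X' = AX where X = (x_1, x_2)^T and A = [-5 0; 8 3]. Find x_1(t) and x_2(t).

x_1(t) = -C_1e^(-5t), x_2(t) = C_1e^(-5t) + C_2e^(3t)

Coefficient matrix A = [[-5, 0], [8, 3]].
Characteristic polynomial det(A - λI) = λ^2 + 2λ - 15 = 0.
Eigenvalues λ = -5, 3.
For λ=-5: (A-λI) row 2 is [8, 8], so an eigenvector is (-1, 1).
For λ=3: (A-λI) row 1 is [-8, 0], so an eigenvector is (0, 1).
General solution: C_1e^(-5t)(-1,1) + C_2e^(3t)(0,1).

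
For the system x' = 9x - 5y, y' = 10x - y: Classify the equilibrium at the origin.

A = [[9,-5],[10,-1]]; det(A-λI) = λ^2 - 8λ + 41.
λ = 4 ± 5i: positive real part.

unstable spiral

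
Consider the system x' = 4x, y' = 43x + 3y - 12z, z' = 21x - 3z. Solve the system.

x(t) = C_1e^(4t), y(t) = 7C_1e^(4t) + 2C_2e^(-3t) + C_3e^(3t), z(t) = 3C_1e^(4t) + C_2e^(-3t)

Coefficient matrix A = [[4, 0, 0], [43, 3, -12], [21, 0, -3]].
det(A - λI) = 0 gives eigenvalues λ = 4, -3, 3.
For λ=4: eigenvector (1,7,3).
For λ=-3: eigenvector (0,2,1).
For λ=3: eigenvector (0,1,0).
General solution: C_1e^(4t)(1,7,3) + C_2e^(-3t)(0,2,1) + C_3e^(3t)(0,1,0).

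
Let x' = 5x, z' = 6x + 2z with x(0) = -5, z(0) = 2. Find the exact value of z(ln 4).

A = [[5,0],[6,2]]; eigenvalues λ = 2, 5.
Eigenvectors: (0,-1) for λ=2, (-1,-2) for λ=5.
From the initial condition, c_1 = -12, c_2 = 5.
z(ln 4) = (-12)(4^2)(-1) + (5)(4^5)(-2) = -10048.

-10048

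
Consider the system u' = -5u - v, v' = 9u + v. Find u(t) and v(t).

Coefficient matrix A = [[-5, -1], [9, 1]].
Characteristic polynomial det(A - λI) = λ^2 + 4λ + 4 = 0.
Single eigenvalue λ = -2 with algebraic multiplicity 2.
Eigenvector v = (1,-3); generalized eigenvector w with (A-λI)w=v is (-1,2).
General solution: e^(-2t)[C_1·v + C_2·(t·v + w)].

u(t) = C_1e^(-2t) + C_2te^(-2t) - C_2e^(-2t), v(t) = -3C_1e^(-2t) - 3C_2te^(-2t) + 2C_2e^(-2t)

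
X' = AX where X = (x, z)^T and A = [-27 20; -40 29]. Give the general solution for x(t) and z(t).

x(t) = K_1e^(t)sin(4t) + 2K_1e^(t)cos(4t) + 2K_2e^(t)sin(4t) - K_2e^(t)cos(4t), z(t) = K_1e^(t)sin(4t) + 3K_1e^(t)cos(4t) + 3K_2e^(t)sin(4t) - K_2e^(t)cos(4t)

Coefficient matrix A = [[-27, 20], [-40, 29]].
Characteristic polynomial det(A - λI) = λ^2 - 2λ + 17 = 0.
Eigenvalues λ = 1 ± 4i (complex conjugate pair).
For λ=1+4i: an eigenvector is (2,3) - i(1,1) = (2 - i, 3 - i).
A real fundamental pair from Re and Im of e^((1+4i)t)v: X_1 = e^(t)(cos(4t)·(2,3) + sin(4t)·(1,1)), X_2 = e^(t)(sin(4t)·(2,3) - cos(4t)·(1,1)).
General solution: K_1X_1 + K_2X_2.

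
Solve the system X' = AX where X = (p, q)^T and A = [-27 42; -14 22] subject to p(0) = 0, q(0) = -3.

p(t) = -18e^(t) + 18e^(-6t), q(t) = -12e^(t) + 9e^(-6t)

Coefficient matrix A = [[-27, 42], [-14, 22]].
Characteristic polynomial det(A - λI) = λ^2 + 5λ - 6 = 0.
Eigenvalues λ = -6, 1.
For λ=-6: (A-λI) row 1 is [-21, 42], so an eigenvector is (2, 1).
For λ=1: (A-λI) row 1 is [-28, 42], so an eigenvector is (3, 2).
General solution: C_1e^(-6t)(2,1) + C_2e^(t)(3,2).
Applying p(0)=0, q(0)=-3 gives C_1=9, C_2=-6.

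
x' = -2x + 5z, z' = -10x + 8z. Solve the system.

Coefficient matrix A = [[-2, 5], [-10, 8]].
Characteristic polynomial det(A - λI) = λ^2 - 6λ + 34 = 0.
Eigenvalues λ = 3 ± 5i (complex conjugate pair).
For λ=3+5i: an eigenvector is (-1,-1) - i(0,1) = (-1, -1 - i).
A real fundamental pair from Re and Im of e^((3+5i)t)v: X_1 = e^(3t)(cos(5t)·(-1,-1) + sin(5t)·(0,1)), X_2 = e^(3t)(sin(5t)·(-1,-1) - cos(5t)·(0,1)).
General solution: C_1X_1 + C_2X_2.

x(t) = -C_1e^(3t)cos(5t) - C_2e^(3t)sin(5t), z(t) = C_1e^(3t)sin(5t) - C_1e^(3t)cos(5t) - C_2e^(3t)sin(5t) - C_2e^(3t)cos(5t)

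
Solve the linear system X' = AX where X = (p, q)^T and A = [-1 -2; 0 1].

p(t) = -K_1e^(t) + K_2e^(-t), q(t) = K_1e^(t)

Coefficient matrix A = [[-1, -2], [0, 1]].
Characteristic polynomial det(A - λI) = λ^2 - 1 = 0.
Eigenvalues λ = 1, -1.
For λ=1: (A-λI) row 1 is [-2, -2], so an eigenvector is (-1, 1).
For λ=-1: (A-λI) row 1 is [0, -2], so an eigenvector is (1, 0).
General solution: K_1e^(t)(-1,1) + K_2e^(-t)(1,0).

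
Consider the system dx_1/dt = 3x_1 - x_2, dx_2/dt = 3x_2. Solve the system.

x_1(t) = K_1e^(3t) + K_2te^(3t) + K_2e^(3t), x_2(t) = -K_2e^(3t)

Coefficient matrix A = [[3, -1], [0, 3]].
Characteristic polynomial det(A - λI) = λ^2 - 6λ + 9 = 0.
Single eigenvalue λ = 3 with algebraic multiplicity 2.
Eigenvector v = (1,0); generalized eigenvector w with (A-λI)w=v is (1,-1).
General solution: e^(3t)[K_1·v + K_2·(t·v + w)].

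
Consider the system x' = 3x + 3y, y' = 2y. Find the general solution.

x(t) = c_1e^(3t) - 3c_2e^(2t), y(t) = c_2e^(2t)

Coefficient matrix A = [[3, 3], [0, 2]].
Characteristic polynomial det(A - λI) = λ^2 - 5λ + 6 = 0.
Eigenvalues λ = 3, 2.
For λ=3: (A-λI) row 1 is [0, 3], so an eigenvector is (1, 0).
For λ=2: (A-λI) row 1 is [1, 3], so an eigenvector is (-3, 1).
General solution: c_1e^(3t)(1,0) + c_2e^(2t)(-3,1).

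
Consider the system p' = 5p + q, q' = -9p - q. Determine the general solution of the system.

Coefficient matrix A = [[5, 1], [-9, -1]].
Characteristic polynomial det(A - λI) = λ^2 - 4λ + 4 = 0.
Single eigenvalue λ = 2 with algebraic multiplicity 2.
Eigenvector v = (-1,3); generalized eigenvector w with (A-λI)w=v is (0,-1).
General solution: e^(2t)[K_1·v + K_2·(t·v + w)].

p(t) = -K_1e^(2t) - K_2te^(2t), q(t) = 3K_1e^(2t) + 3K_2te^(2t) - K_2e^(2t)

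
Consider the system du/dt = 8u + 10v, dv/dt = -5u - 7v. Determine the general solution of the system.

Coefficient matrix A = [[8, 10], [-5, -7]].
Characteristic polynomial det(A - λI) = λ^2 - λ - 6 = 0.
Eigenvalues λ = -2, 3.
For λ=-2: (A-λI) row 1 is [10, 10], so an eigenvector is (1, -1).
For λ=3: (A-λI) row 1 is [5, 10], so an eigenvector is (2, -1).
General solution: C_1e^(-2t)(1,-1) + C_2e^(3t)(2,-1).

u(t) = C_1e^(-2t) + 2C_2e^(3t), v(t) = -C_1e^(-2t) - C_2e^(3t)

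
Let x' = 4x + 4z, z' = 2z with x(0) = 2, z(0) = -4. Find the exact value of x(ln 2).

-64

A = [[4,4],[0,2]]; eigenvalues λ = 2, 4.
Eigenvectors: (-2,1) for λ=2, (1,0) for λ=4.
From the initial condition, c_1 = -4, c_2 = -6.
x(ln 2) = (-4)(2^2)(-2) + (-6)(2^4)(1) = -64.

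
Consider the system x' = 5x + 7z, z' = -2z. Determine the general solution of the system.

Coefficient matrix A = [[5, 7], [0, -2]].
Characteristic polynomial det(A - λI) = λ^2 - 3λ - 10 = 0.
Eigenvalues λ = 5, -2.
For λ=5: (A-λI) row 1 is [0, 7], so an eigenvector is (-1, 0).
For λ=-2: (A-λI) row 1 is [7, 7], so an eigenvector is (-1, 1).
General solution: K_1e^(5t)(-1,0) + K_2e^(-2t)(-1,1).

x(t) = -K_1e^(5t) - K_2e^(-2t), z(t) = K_2e^(-2t)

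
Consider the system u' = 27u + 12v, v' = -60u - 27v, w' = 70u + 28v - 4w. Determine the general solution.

u(t) = C_1e^(3t) - 2C_2e^(-3t), v(t) = -2C_1e^(3t) + 5C_2e^(-3t), w(t) = 2C_1e^(3t) + C_3e^(-4t)

Coefficient matrix A = [[27, 12, 0], [-60, -27, 0], [70, 28, -4]].
det(A - λI) = 0 gives eigenvalues λ = 3, -3, -4.
For λ=3: eigenvector (1,-2,2).
For λ=-3: eigenvector (-2,5,0).
For λ=-4: eigenvector (0,0,1).
General solution: C_1e^(3t)(1,-2,2) + C_2e^(-3t)(-2,5,0) + C_3e^(-4t)(0,0,1).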